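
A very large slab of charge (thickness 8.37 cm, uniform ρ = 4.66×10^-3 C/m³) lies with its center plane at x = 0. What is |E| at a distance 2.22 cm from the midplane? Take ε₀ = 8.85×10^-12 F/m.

|E| ≈ 1.17×10^7 N/C

By symmetry E is perpendicular to the slab. A Gaussian pillbox from −2.22 cm to +2.22 cm (face area A) lies entirely within the slab.
Q_enc = ρ·(2x)·A and flux = 2EA, so 2EA = 2ρxA/ε₀ ⇒ E = |ρ|x/ε₀.
E = (4.66e-3)(0.0222)/(8.85×10^-12) = 1.17e7 N/C.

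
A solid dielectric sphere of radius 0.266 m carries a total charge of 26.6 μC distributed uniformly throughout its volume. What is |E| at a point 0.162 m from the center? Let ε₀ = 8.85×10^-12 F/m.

|E| ≈ 2.06×10^6 V/m

By spherical symmetry E is radial; choose a Gaussian sphere of radius r = 0.162 m (r < R).
Only the charge within r is enclosed: Q_enc = Q·(r/R)³ = (26.6 μC)·(0.162 m/0.266 m)³ = 6.009e-6 C.
Gauss's law: E·4πr² = Q_enc/ε₀.
E = |Q_enc|/(4πε₀r²) = (6.009e-6)/(4π·8.85×10^-12·(0.162)²) = 2.06×10^6 N/C.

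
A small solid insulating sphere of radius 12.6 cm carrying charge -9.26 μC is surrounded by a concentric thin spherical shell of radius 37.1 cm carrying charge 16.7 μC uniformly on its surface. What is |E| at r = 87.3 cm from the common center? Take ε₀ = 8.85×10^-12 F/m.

Symmetry ⇒ E = E(r) r̂. Gaussian sphere of radius r = 87.3 cm (r > 37.1 cm, enclosing both).
Q_enc = (-9.26 μC) + (16.7 μC) = 7.44×10^-6 C.
Applying ∮E·dA = Q_enc/ε₀ with Φ = E(4πr²):
E = |Q_enc|/(4πε₀r²) = (7.44e-6)/(4π·8.85×10^-12·(0.873)²) = 8.78×10^4 N/C.

E ≈ 8.78×10^4 N/C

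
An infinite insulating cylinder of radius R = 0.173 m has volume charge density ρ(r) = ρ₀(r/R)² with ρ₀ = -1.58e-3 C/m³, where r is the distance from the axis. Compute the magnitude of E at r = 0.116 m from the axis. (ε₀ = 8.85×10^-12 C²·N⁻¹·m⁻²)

|E| ≈ 2.33×10^6 N/C

By cylindrical symmetry E is radial; use a coaxial Gaussian cylinder of radius 0.116 m and length L (r < R).
Integrating ρ over the cross-section to radius r: λ_enc = (2πρ₀/R²) ∫₀^r r'^3 dr' = 2πρ₀ r^4/(4·R²) = -1.501×10^-5 C/m.
Applying ∮E·dA = Q_enc/ε₀ with the end caps contributing no flux:
E = |λ_enc|/(2πε₀r) = (1.501×10^-5)/(2π·8.85×10^-12·0.116) = 2.33×10^6 N/C.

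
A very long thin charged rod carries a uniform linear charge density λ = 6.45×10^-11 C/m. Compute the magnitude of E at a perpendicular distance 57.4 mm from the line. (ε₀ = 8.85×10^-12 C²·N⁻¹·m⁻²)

By cylindrical symmetry E is radial; use a coaxial Gaussian cylinder of radius 57.4 mm and length L.
Q_enc = λL, so λ_enc = 6.45×10^-11 C/m.
Applying ∮E·dA = Q_enc/ε₀ with the end caps contributing no flux:
E = |λ_enc|/(2πε₀r) = (6.45×10^-11)/(2π·8.85×10^-12·0.0574) = 20.2 N/C.

E ≈ 20.2 N/C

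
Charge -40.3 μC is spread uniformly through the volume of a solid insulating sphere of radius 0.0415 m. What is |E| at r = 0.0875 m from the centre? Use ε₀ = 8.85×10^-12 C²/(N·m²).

By spherical symmetry E is radial; choose a Gaussian sphere of radius r = 0.0875 m (r > R, so the entire charge is enclosed).
Q_enc = -40.3 μC = -4.03×10^-5 C.
Since E is radial and uniform over the Gaussian sphere, Φ = E·4πr² = Q_enc/ε₀.
E = |Q_enc|/(4πε₀r²) = (4.03e-5)/(4π·8.85×10^-12·(0.0875)²) = 4.73×10^7 N/C.

4.73e7 N/C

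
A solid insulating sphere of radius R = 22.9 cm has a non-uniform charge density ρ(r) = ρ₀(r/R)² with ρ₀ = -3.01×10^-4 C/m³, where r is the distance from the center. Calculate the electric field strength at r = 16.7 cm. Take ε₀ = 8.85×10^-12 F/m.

By spherical symmetry E is radial; choose a Gaussian sphere of radius r = 16.7 cm (r < R).
Q_enc = ∫₀^r ρ(r')·4πr'² dr' = (4πρ₀/R²) ∫₀^r r'^4 dr' = 4πρ₀ r^5/(5·R²) = -1.874e-6 C.
Since E is radial and uniform over the Gaussian sphere, Φ = E·4πr² = Q_enc/ε₀.
E = |Q_enc|/(4πε₀r²) = (1.874×10^-6)/(4π·8.85×10^-12·(0.167)²) = 6.04e5 N/C.

E ≈ 6.04×10^5 V/m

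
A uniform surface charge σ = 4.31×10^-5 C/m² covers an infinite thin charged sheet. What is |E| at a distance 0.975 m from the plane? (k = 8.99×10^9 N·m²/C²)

|E| ≈ 2.43×10^6 V/m

By planar symmetry E is perpendicular to the sheet and uniform; use a Gaussian pillbox with flat faces of area A on each side of the sheet.
Flux Φ = 2EA and Q_enc = σA, so 2EA = σA/ε₀ ⇒ E = |σ|/(2ε₀), independent of distance.
E = 2πk|σ| = 2π(8.99×10^9)(4.31×10^-5) = 2.43×10^6 N/C.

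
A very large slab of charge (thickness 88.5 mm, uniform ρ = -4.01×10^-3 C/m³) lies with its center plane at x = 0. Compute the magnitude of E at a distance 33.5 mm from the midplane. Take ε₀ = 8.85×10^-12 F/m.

By symmetry E is perpendicular to the slab. A Gaussian pillbox from −33.5 mm to +33.5 mm (face area A) lies entirely within the slab.
Q_enc = ρ·(2x)·A and flux = 2EA, so 2EA = 2ρxA/ε₀ ⇒ E = |ρ|x/ε₀.
E = (4.01e-3)(0.0335)/(8.85×10^-12) = 1.52e7 N/C.

|E| = 1.52×10^7 N/C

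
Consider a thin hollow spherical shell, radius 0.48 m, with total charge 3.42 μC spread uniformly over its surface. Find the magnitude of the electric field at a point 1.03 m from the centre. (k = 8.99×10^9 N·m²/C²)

Symmetry ⇒ E = E(r) r̂. Gaussian sphere of radius r = 1.03 m (r > 0.48 m).
The entire shell is enclosed: Q_enc = 3.42×10^-6 C.
Gauss's law: E·4πr² = Q_enc/ε₀.
E = k|Q_enc|/r² = (8.99×10^9)(3.42×10^-6)/(1.03)² = 2.90e4 N/C.

E ≈ 2.90×10^4 N/C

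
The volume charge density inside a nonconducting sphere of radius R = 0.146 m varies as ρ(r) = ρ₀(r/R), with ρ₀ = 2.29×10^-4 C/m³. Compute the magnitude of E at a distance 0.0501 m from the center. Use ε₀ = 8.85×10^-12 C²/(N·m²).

1.11×10^5 N/C

Take a concentric spherical Gaussian surface of radius r = 0.0501 m (r < R).
Q_enc = ∫₀^r ρ(r')·4πr'² dr' = (4πρ₀/R) ∫₀^r r'^3 dr' = 4πρ₀ r^4/(4·R) = 3.104×10^-8 C.
Since E is radial and uniform over the Gaussian sphere, Φ = E·4πr² = Q_enc/ε₀.
E = |Q_enc|/(4πε₀r²) = (3.104e-8)/(4π·8.85×10^-12·(0.0501)²) = 1.11×10^5 N/C.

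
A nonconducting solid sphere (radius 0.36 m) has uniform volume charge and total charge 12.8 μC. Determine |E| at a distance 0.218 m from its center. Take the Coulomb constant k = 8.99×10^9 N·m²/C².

|E| = 5.38×10^5 N/C

By spherical symmetry E is radial; choose a Gaussian sphere of radius r = 0.218 m (r < R).
For a uniform sphere the enclosed fraction is (r/R)³, so Q_enc = (12.8 μC)(0.218/0.36)³ = 2.842×10^-6 C.
Since E is radial and uniform over the Gaussian sphere, Φ = E·4πr² = Q_enc/ε₀.
E = k|Q_enc|/r² = (8.99×10^9)(2.842×10^-6)/(0.218)² = 5.38e5 N/C.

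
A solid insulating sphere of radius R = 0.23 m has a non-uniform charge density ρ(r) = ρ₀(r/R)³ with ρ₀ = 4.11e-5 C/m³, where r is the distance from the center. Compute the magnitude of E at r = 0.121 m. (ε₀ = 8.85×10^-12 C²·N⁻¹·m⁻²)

|E| = 1.36e4 N/C

Take a concentric spherical Gaussian surface of radius r = 0.121 m (r < R).
Q_enc = ∫₀^r ρ(r')·4πr'² dr' = (4πρ₀/R³) ∫₀^r r'^5 dr' = 4πρ₀ r^6/(6·R³) = 2.22×10^-8 C.
Applying ∮E·dA = Q_enc/ε₀ with Φ = E(4πr²):
E = |Q_enc|/(4πε₀r²) = (2.22e-8)/(4π·8.85×10^-12·(0.121)²) = 1.36×10^4 N/C.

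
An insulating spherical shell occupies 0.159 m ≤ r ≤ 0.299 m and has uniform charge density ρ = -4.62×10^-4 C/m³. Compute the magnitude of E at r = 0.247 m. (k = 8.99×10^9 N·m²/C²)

E ≈ 3.15×10^6 N/C

Use a concentric Gaussian sphere at r = 0.247 m (within the shell material, 0.159 m < r < 0.299 m).
Enclosed charge is the volume from a to r: Q_enc = (4π/3)ρ(r³ − a³) = -2.138×10^-5 C.
By Gauss's law, ∮E·dA = E·4πr² = Q_enc/ε₀.
E = k|Q_enc|/r² = (8.99×10^9)(2.138×10^-5)/(0.247)² = 3.15×10^6 N/C.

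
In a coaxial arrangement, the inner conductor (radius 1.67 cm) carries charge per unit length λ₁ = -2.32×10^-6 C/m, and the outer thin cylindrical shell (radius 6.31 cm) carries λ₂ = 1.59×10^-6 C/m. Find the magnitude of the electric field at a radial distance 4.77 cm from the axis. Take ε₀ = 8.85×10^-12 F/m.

Choose a coaxial cylinder of radius r = 4.77 cm (arbitrary length L) as the Gaussian surface (between the conductors, 1.67 cm < r < 6.31 cm).
The shell at 6.31 cm lies outside the Gaussian surface, so λ_enc = λ₁ = -2.32e-6 C/m.
Gauss's law: E·2πrL = λ_enc L/ε₀.
E = |λ_enc|/(2πε₀r) = (2.32×10^-6)/(2π·8.85×10^-12·0.0477) = 8.75×10^5 N/C.

|E| = 8.75e5 N/C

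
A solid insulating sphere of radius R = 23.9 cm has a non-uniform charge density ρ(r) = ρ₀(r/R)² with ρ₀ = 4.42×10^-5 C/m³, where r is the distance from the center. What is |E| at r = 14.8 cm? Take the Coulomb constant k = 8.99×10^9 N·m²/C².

Symmetry ⇒ E = E(r) r̂. Gaussian sphere of radius r = 14.8 cm (r < R).
Q_enc = ∫₀^r ρ(r')·4πr'² dr' = (4πρ₀/R²) ∫₀^r r'^4 dr' = 4πρ₀ r^5/(5·R²) = 1.381e-7 C.
Applying ∮E·dA = Q_enc/ε₀ with Φ = E(4πr²):
E = k|Q_enc|/r² = (8.99×10^9)(1.381×10^-7)/(0.148)² = 5.67×10^4 N/C.

E = 5.67e4 N/C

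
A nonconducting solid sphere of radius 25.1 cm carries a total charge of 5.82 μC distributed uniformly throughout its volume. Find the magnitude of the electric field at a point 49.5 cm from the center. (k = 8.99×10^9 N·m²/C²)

Take a concentric spherical Gaussian surface of radius r = 49.5 cm (r > R, so the entire charge is enclosed).
Q_enc = 5.82 μC = 5.82×10^-6 C.
By Gauss's law, ∮E·dA = E·4πr² = Q_enc/ε₀.
E = k|Q_enc|/r² = (8.99×10^9)(5.82e-6)/(0.495)² = 2.14×10^5 N/C.

|E| ≈ 2.14e5 N/C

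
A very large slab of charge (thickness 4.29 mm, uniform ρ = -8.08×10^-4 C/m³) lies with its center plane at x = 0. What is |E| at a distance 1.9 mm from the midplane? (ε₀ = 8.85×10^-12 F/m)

E ≈ 1.73e5 N/C

By symmetry E is perpendicular to the slab. A Gaussian pillbox from −1.9 mm to +1.9 mm (face area A) lies entirely within the slab.
Q_enc = ρ·(2x)·A and flux = 2EA, so 2EA = 2ρxA/ε₀ ⇒ E = |ρ|x/ε₀.
E = (8.08×10^-4)(0.0019)/(8.85×10^-12) = 1.73×10^5 N/C.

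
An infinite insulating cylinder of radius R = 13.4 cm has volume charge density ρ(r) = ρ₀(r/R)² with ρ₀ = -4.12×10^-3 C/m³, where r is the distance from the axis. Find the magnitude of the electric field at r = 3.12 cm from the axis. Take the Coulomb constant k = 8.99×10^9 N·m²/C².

1.97×10^5 N/C

Take a coaxial cylindrical Gaussian surface of radius r = 3.12 cm and length L (r < R).
Integrating ρ over the cross-section to radius r: λ_enc = (2πρ₀/R²) ∫₀^r r'^3 dr' = 2πρ₀ r^4/(4·R²) = -3.415×10^-7 C/m.
By Gauss's law (flux through the curved wall only), E·2πrL = λ_enc L/ε₀.
E = 2k|λ_enc|/r = 2(8.99×10^9)(3.415×10^-7)/(0.0312) = 1.97×10^5 N/C.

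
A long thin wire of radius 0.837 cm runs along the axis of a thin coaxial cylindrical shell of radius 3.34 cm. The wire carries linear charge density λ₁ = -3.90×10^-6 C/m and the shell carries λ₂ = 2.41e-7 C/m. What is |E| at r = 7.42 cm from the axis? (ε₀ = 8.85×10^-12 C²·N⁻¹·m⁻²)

E ≈ 8.87e5 N/C

By cylindrical symmetry E is radial; use a coaxial Gaussian cylinder of radius 7.42 cm and length L (r > 3.34 cm, enclosing both).
λ_enc = λ₁ + λ₂ = (-3.90×10^-6) + (2.41e-7) = -3.659e-6 C/m.
Since E is radial and uniform over the curved surface, Φ = E·2πrL = Q_enc/ε₀ = λ_enc L/ε₀.
E = |λ_enc|/(2πε₀r) = (3.659×10^-6)/(2π·8.85×10^-12·0.0742) = 8.87×10^5 N/C.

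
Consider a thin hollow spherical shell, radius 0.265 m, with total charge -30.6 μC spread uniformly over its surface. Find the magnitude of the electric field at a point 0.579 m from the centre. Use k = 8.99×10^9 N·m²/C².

By spherical symmetry E is radial; choose a Gaussian sphere of radius r = 0.579 m (r > 0.265 m).
The entire shell is enclosed: Q_enc = -3.06e-5 C.
Applying ∮E·dA = Q_enc/ε₀ with Φ = E(4πr²):
E = k|Q_enc|/r² = (8.99×10^9)(3.06e-5)/(0.579)² = 8.21×10^5 N/C.

8.21e5 N/C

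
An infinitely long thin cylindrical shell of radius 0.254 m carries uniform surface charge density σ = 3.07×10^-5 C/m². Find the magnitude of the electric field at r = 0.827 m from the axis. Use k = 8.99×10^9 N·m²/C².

Choose a coaxial cylinder of radius r = 0.827 m (arbitrary length L) as the Gaussian surface (r > 0.254 m).
The whole shell is enclosed: λ_enc = σ·2πR = (3.07×10^-5)·2π·(0.254) = 4.90×10^-5 C/m.
Gauss's law: E·2πrL = λ_enc L/ε₀.
E = 2k|λ_enc|/r = 2(8.99×10^9)(4.90×10^-5)/(0.827) = 1.07e6 N/C.

E ≈ 1.07e6 N/C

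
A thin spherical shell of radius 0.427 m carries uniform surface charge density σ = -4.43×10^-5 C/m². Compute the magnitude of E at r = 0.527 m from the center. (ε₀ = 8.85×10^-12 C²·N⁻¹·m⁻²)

E = 3.29e6 N/C

Symmetry ⇒ E = E(r) r̂. Gaussian sphere of radius r = 0.527 m (r > 0.427 m).
The entire shell is enclosed: Q_enc = σ·4πR² = (-4.43e-5)·4π·(0.427)² = -1.015e-4 C.
Applying ∮E·dA = Q_enc/ε₀ with Φ = E(4πr²):
E = |Q_enc|/(4πε₀r²) = (1.015×10^-4)/(4π·8.85×10^-12·(0.527)²) = 3.29×10^6 N/C.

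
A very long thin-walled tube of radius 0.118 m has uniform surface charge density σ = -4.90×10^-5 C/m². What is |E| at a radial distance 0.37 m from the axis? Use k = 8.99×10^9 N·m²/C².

E = 1.77e6 N/C

Choose a coaxial cylinder of radius r = 0.37 m (arbitrary length L) as the Gaussian surface (r > 0.118 m).
The whole shell is enclosed: λ_enc = σ·2πR = (-4.90e-5)·2π·(0.118) = -3.633e-5 C/m.
Since E is radial and uniform over the curved surface, Φ = E·2πrL = Q_enc/ε₀ = λ_enc L/ε₀.
E = 2k|λ_enc|/r = 2(8.99×10^9)(3.633×10^-5)/(0.37) = 1.77×10^6 N/C.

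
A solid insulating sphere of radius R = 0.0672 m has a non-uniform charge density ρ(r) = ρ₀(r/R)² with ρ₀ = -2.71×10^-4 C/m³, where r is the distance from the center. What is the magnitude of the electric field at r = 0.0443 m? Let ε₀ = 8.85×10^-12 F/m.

|E| ≈ 1.18×10^5 N/C

Use a concentric Gaussian sphere at r = 0.0443 m (r < R).
Integrate the density: Q_enc = 4π ∫₀^r ρ₀(r'/R)^2 r'² dr' = 4πρ₀ r^5/(5·R²) = -2.573×10^-8 C.
Applying ∮E·dA = Q_enc/ε₀ with Φ = E(4πr²):
E = |Q_enc|/(4πε₀r²) = (2.573×10^-8)/(4π·8.85×10^-12·(0.0443)²) = 1.18e5 N/C.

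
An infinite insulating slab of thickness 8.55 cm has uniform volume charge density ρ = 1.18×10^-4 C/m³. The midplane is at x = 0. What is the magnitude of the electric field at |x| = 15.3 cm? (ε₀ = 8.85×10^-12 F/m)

|E| ≈ 5.70e5 N/C

The point |x| = 15.3 cm lies outside the slab (half-thickness 0.04275 m). A symmetric pillbox spanning the full slab encloses Q_enc = ρ·d·A.
Flux = 2EA ⇒ E = |ρ|d/(2ε₀), independent of distance outside.
E = (1.18×10^-4)(0.0855)/(2·8.85×10^-12) = 5.70e5 N/C.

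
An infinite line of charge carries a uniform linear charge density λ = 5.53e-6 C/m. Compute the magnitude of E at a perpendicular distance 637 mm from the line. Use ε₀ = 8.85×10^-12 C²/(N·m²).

Choose a coaxial cylinder of radius r = 637 mm (arbitrary length L) as the Gaussian surface.
Q_enc = λL, so λ_enc = 5.53e-6 C/m.
Applying ∮E·dA = Q_enc/ε₀ with the end caps contributing no flux:
E = |λ_enc|/(2πε₀r) = (5.53e-6)/(2π·8.85×10^-12·0.637) = 1.56e5 N/C.

|E| ≈ 1.56×10^5 N/C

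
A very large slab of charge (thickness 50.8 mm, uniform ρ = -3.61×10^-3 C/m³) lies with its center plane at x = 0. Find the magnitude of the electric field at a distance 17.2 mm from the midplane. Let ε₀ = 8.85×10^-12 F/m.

By symmetry E is perpendicular to the slab. A Gaussian pillbox from −17.2 mm to +17.2 mm (face area A) lies entirely within the slab.
Q_enc = ρ·(2x)·A and flux = 2EA, so 2EA = 2ρxA/ε₀ ⇒ E = |ρ|x/ε₀.
E = (3.61×10^-3)(0.0172)/(8.85×10^-12) = 7.02×10^6 N/C.

E = 7.02×10^6 N/C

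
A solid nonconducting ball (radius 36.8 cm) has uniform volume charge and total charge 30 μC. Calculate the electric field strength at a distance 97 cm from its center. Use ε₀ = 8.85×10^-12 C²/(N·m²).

E ≈ 2.87e5 V/m

By spherical symmetry E is radial; choose a Gaussian sphere of radius r = 97 cm (r > R, so the entire charge is enclosed).
Q_enc = 30 μC = 3.00×10^-5 C.
Since E is radial and uniform over the Gaussian sphere, Φ = E·4πr² = Q_enc/ε₀.
E = |Q_enc|/(4πε₀r²) = (3.00×10^-5)/(4π·8.85×10^-12·(0.97)²) = 2.87×10^5 N/C.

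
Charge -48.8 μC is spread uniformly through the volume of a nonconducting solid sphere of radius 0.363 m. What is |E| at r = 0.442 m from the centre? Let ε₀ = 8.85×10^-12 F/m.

E ≈ 2.25e6 N/C

Take a concentric spherical Gaussian surface of radius r = 0.442 m (r > R, so the entire charge is enclosed).
Q_enc = -48.8 μC = -4.88e-5 C.
Gauss's law: E·4πr² = Q_enc/ε₀.
E = |Q_enc|/(4πε₀r²) = (4.88×10^-5)/(4π·8.85×10^-12·(0.442)²) = 2.25e6 N/C.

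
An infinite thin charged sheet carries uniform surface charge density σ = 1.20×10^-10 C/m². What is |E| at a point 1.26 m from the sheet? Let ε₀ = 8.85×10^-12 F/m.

By planar symmetry E is perpendicular to the sheet and uniform; use a Gaussian pillbox with flat faces of area A on each side of the sheet.
Only the two end caps contribute flux: Φ = 2EA. With Q_enc = σA, Gauss's law gives E = |σ|/(2ε₀).
E = |σ|/(2ε₀) = (1.20e-10)/(2·8.85×10^-12) = 6.78 N/C.

E ≈ 6.78 N/C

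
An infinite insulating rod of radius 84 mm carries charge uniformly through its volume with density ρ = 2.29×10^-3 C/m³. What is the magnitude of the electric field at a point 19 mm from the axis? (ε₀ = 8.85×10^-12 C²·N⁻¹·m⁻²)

Choose a coaxial cylinder of radius r = 19 mm (arbitrary length L) as the Gaussian surface (r < R).
Enclosed charge per unit length: λ_enc = ρ·πr² = (2.29×10^-3)π(0.019)² = 2.597×10^-6 C/m.
Applying ∮E·dA = Q_enc/ε₀ with the end caps contributing no flux:
E = |λ_enc|/(2πε₀r) = (2.597×10^-6)/(2π·8.85×10^-12·0.019) = 2.46e6 N/C.

E = 2.46×10^6 N/C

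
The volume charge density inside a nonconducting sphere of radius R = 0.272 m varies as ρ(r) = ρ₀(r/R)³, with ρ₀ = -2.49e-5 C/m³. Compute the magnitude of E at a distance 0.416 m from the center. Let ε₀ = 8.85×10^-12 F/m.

E = 5.45×10^4 N/C

By spherical symmetry E is radial; choose a Gaussian sphere of radius r = 0.416 m (r > R, all charge enclosed).
Q_enc = 4π ∫₀^R ρ₀(r'/R)^3 r'² dr' = 4πρ₀R³/6 = -1.049×10^-6 C.
Since E is radial and uniform over the Gaussian sphere, Φ = E·4πr² = Q_enc/ε₀.
E = |Q_enc|/(4πε₀r²) = (1.049e-6)/(4π·8.85×10^-12·(0.416)²) = 5.45×10^4 N/C.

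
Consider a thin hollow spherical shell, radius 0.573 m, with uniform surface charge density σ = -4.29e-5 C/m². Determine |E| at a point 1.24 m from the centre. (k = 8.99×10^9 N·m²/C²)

Take a concentric spherical Gaussian surface of radius r = 1.24 m (r > 0.573 m).
The entire shell is enclosed: Q_enc = σ·4πR² = (-4.29e-5)·4π·(0.573)² = -1.77×10^-4 C.
By Gauss's law, ∮E·dA = E·4πr² = Q_enc/ε₀.
E = k|Q_enc|/r² = (8.99×10^9)(1.77e-4)/(1.24)² = 1.03×10^6 N/C.

E ≈ 1.03×10^6 N/C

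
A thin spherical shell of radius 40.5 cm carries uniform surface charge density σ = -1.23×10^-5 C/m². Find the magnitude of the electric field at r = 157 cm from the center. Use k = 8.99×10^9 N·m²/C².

Use a concentric Gaussian sphere at r = 157 cm (r > 40.5 cm).
The entire shell is enclosed: Q_enc = σ·4πR² = (-1.23×10^-5)·4π·(0.405)² = -2.535×10^-5 C.
Gauss's law: E·4πr² = Q_enc/ε₀.
E = k|Q_enc|/r² = (8.99×10^9)(2.535×10^-5)/(1.57)² = 9.25×10^4 N/C.

|E| = 9.25×10^4 N/C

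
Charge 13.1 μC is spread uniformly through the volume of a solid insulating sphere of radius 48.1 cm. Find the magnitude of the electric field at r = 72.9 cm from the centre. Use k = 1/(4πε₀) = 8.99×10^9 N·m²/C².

Use a concentric Gaussian sphere at r = 72.9 cm (r > R, so the entire charge is enclosed).
Q_enc = 13.1 μC = 1.31×10^-5 C.
By Gauss's law, ∮E·dA = E·4πr² = Q_enc/ε₀.
E = k|Q_enc|/r² = (8.99×10^9)(1.31×10^-5)/(0.729)² = 2.22×10^5 N/C.

|E| = 2.22e5 N/C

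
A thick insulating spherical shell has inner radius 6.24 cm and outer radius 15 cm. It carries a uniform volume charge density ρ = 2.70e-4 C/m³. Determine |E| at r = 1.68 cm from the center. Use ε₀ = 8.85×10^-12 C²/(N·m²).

E = 0 (no enclosed charge)

By spherical symmetry E is radial; choose a Gaussian sphere of radius r = 1.68 cm (r < 6.24 cm, inside the empty cavity).
Q_enc = 0 (all charge lies at larger r); Gauss's law gives E = 0.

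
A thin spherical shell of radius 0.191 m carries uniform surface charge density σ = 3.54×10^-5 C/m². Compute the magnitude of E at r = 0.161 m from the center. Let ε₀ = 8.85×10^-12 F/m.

Use a concentric Gaussian sphere at r = 0.161 m (inside the shell, r < 0.191 m).
All the charge is outside the Gaussian surface: Q_enc = 0, hence E = 0 everywhere inside the shell.

E = 0 (no enclosed charge)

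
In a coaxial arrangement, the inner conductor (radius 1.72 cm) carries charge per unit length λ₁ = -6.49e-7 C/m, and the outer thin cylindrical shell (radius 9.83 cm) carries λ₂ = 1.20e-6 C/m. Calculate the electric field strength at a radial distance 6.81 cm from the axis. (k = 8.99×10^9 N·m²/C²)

Choose a coaxial cylinder of radius r = 6.81 cm (arbitrary length L) as the Gaussian surface (between the conductors, 1.72 cm < r < 9.83 cm).
The shell at 9.83 cm lies outside the Gaussian surface, so λ_enc = λ₁ = -6.49×10^-7 C/m.
Gauss's law: E·2πrL = λ_enc L/ε₀.
E = 2k|λ_enc|/r = 2(8.99×10^9)(6.49×10^-7)/(0.0681) = 1.71×10^5 N/C.

E = 1.71×10^5 N/C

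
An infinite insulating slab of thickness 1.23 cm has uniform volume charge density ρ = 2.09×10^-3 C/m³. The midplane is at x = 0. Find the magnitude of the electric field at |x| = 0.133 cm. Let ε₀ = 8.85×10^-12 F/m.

By symmetry E is perpendicular to the slab. A Gaussian pillbox from −0.133 cm to +0.133 cm (face area A) lies entirely within the slab.
Q_enc = ρ·(2x)·A and flux = 2EA, so 2EA = 2ρxA/ε₀ ⇒ E = |ρ|x/ε₀.
E = (2.09×10^-3)(0.00133)/(8.85×10^-12) = 3.14e5 N/C.

E = 3.14×10^5 V/m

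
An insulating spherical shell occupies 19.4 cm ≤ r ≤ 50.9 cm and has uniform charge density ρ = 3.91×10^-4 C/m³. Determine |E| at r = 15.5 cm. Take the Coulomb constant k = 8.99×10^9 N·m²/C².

E = 0 (no enclosed charge)

By spherical symmetry E is radial; choose a Gaussian sphere of radius r = 15.5 cm (r < 19.4 cm, inside the empty cavity).
No charge is enclosed, so by Gauss's law E·4πr² = 0 ⇒ E = 0.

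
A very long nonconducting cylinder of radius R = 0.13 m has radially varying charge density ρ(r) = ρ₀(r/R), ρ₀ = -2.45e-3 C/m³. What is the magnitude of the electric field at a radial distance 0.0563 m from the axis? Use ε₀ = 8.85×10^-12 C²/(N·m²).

Take a coaxial cylindrical Gaussian surface of radius r = 0.0563 m and length L (r < R).
λ_enc = ∫₀^r ρ(r')·2πr' dr' = (2πρ₀/R)·r^3/3 = -7.044e-6 C/m.
By Gauss's law (flux through the curved wall only), E·2πrL = λ_enc L/ε₀.
E = |λ_enc|/(2πε₀r) = (7.044×10^-6)/(2π·8.85×10^-12·0.0563) = 2.25×10^6 N/C.

E ≈ 2.25e6 V/m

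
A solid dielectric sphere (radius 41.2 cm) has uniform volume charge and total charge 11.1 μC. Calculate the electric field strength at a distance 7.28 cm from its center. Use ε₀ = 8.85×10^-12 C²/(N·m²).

Take a concentric spherical Gaussian surface of radius r = 7.28 cm (r < R).
For a uniform sphere the enclosed fraction is (r/R)³, so Q_enc = (11.1 μC)(0.0728/0.412)³ = 6.124×10^-8 C.
Applying ∮E·dA = Q_enc/ε₀ with Φ = E(4πr²):
E = |Q_enc|/(4πε₀r²) = (6.124×10^-8)/(4π·8.85×10^-12·(0.0728)²) = 1.04×10^5 N/C.

E = 1.04×10^5 N/C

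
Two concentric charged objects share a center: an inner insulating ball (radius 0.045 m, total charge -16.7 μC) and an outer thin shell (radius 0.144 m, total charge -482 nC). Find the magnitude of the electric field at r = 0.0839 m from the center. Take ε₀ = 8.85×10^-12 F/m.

By spherical symmetry E is radial; choose a Gaussian sphere of radius r = 0.0839 m (between the bodies, 0.045 m < r < 0.144 m).
The shell at 0.144 m lies outside the Gaussian surface, so Q_enc = -16.7 μC = -1.67×10^-5 C.
Gauss's law: E·4πr² = Q_enc/ε₀.
E = |Q_enc|/(4πε₀r²) = (1.67×10^-5)/(4π·8.85×10^-12·(0.0839)²) = 2.13×10^7 N/C.

E ≈ 2.13×10^7 V/m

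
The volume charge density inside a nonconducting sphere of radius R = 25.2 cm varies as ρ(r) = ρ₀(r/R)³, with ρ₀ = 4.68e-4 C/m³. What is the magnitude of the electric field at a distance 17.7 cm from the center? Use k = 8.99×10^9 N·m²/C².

E = 5.40e5 N/C

Symmetry ⇒ E = E(r) r̂. Gaussian sphere of radius r = 17.7 cm (r < R).
Q_enc = ∫₀^r ρ(r')·4πr'² dr' = (4πρ₀/R³) ∫₀^r r'^5 dr' = 4πρ₀ r^6/(6·R³) = 1.883×10^-6 C.
By Gauss's law, ∮E·dA = E·4πr² = Q_enc/ε₀.
E = k|Q_enc|/r² = (8.99×10^9)(1.883e-6)/(0.177)² = 5.40e5 N/C.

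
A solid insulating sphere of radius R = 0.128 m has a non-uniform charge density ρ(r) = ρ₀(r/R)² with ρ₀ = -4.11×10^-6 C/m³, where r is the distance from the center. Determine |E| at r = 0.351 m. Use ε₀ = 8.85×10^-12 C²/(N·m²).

|E| = 1.58×10^3 N/C

Take a concentric spherical Gaussian surface of radius r = 0.351 m (r > R, all charge enclosed).
Q_enc = 4π ∫₀^R ρ₀(r'/R)^2 r'² dr' = 4πρ₀R³/5 = -2.166×10^-8 C.
Applying ∮E·dA = Q_enc/ε₀ with Φ = E(4πr²):
E = |Q_enc|/(4πε₀r²) = (2.166×10^-8)/(4π·8.85×10^-12·(0.351)²) = 1.58×10^3 N/C.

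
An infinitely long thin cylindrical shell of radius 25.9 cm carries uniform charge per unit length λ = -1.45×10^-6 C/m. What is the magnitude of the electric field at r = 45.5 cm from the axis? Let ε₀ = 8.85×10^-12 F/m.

5.73e4 V/m

Coaxial Gaussian cylinder, radius r = 45.5 cm, length L (r > 25.9 cm).
The full line charge is enclosed: λ_enc = -1.45×10^-6 C/m.
Gauss's law: E·2πrL = λ_enc L/ε₀.
E = |λ_enc|/(2πε₀r) = (1.45×10^-6)/(2π·8.85×10^-12·0.455) = 5.73e4 N/C.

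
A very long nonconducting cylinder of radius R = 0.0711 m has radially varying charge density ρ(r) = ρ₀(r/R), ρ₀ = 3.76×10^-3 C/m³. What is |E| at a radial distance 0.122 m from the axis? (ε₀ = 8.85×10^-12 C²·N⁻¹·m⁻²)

By cylindrical symmetry E is radial; use a coaxial Gaussian cylinder of radius 0.122 m and length L (r > R, full charge per length enclosed).
λ_enc = 2π ∫₀^R ρ₀(r'/R)^1 r' dr' = 2πρ₀R²/3 = 3.981e-5 C/m.
Since E is radial and uniform over the curved surface, Φ = E·2πrL = Q_enc/ε₀ = λ_enc L/ε₀.
E = |λ_enc|/(2πε₀r) = (3.981×10^-5)/(2π·8.85×10^-12·0.122) = 5.87×10^6 N/C.

5.87e6 N/C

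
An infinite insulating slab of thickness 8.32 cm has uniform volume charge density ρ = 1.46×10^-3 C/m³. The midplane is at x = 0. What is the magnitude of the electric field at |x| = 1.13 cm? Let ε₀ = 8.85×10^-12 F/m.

|E| = 1.86×10^6 N/C

By symmetry E is perpendicular to the slab. A Gaussian pillbox from −1.13 cm to +1.13 cm (face area A) lies entirely within the slab.
Q_enc = ρ·(2x)·A and flux = 2EA, so 2EA = 2ρxA/ε₀ ⇒ E = |ρ|x/ε₀.
E = (1.46e-3)(0.0113)/(8.85×10^-12) = 1.86×10^6 N/C.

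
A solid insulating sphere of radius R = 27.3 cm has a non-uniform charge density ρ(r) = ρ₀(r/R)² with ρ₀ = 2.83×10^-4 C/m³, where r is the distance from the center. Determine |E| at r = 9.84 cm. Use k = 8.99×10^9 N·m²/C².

|E| = 8.17e4 V/m

Use a concentric Gaussian sphere at r = 9.84 cm (r < R).
Q_enc = ∫₀^r ρ(r')·4πr'² dr' = (4πρ₀/R²) ∫₀^r r'^4 dr' = 4πρ₀ r^5/(5·R²) = 8.804×10^-8 C.
Since E is radial and uniform over the Gaussian sphere, Φ = E·4πr² = Q_enc/ε₀.
E = k|Q_enc|/r² = (8.99×10^9)(8.804×10^-8)/(0.0984)² = 8.17×10^4 N/C.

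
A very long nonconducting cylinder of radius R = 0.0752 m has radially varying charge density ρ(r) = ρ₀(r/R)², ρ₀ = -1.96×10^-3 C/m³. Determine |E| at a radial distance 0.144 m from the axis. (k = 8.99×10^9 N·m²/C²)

2.17×10^6 V/m

Choose a coaxial cylinder of radius r = 0.144 m (arbitrary length L) as the Gaussian surface (r > R, full charge per length enclosed).
λ_enc = 2π ∫₀^R ρ₀(r'/R)^2 r' dr' = 2πρ₀R²/4 = -1.741×10^-5 C/m.
Since E is radial and uniform over the curved surface, Φ = E·2πrL = Q_enc/ε₀ = λ_enc L/ε₀.
E = 2k|λ_enc|/r = 2(8.99×10^9)(1.741×10^-5)/(0.144) = 2.17×10^6 N/C.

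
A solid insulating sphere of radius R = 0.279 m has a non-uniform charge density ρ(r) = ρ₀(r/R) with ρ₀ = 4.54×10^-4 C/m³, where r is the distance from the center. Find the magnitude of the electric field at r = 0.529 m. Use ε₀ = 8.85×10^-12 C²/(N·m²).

|E| = 9.95×10^5 N/C

Take a concentric spherical Gaussian surface of radius r = 0.529 m (r > R, all charge enclosed).
Q_enc = 4π ∫₀^R ρ₀(r'/R)^1 r'² dr' = 4πρ₀R³/4 = 3.098e-5 C.
Since E is radial and uniform over the Gaussian sphere, Φ = E·4πr² = Q_enc/ε₀.
E = |Q_enc|/(4πε₀r²) = (3.098e-5)/(4π·8.85×10^-12·(0.529)²) = 9.95×10^5 N/C.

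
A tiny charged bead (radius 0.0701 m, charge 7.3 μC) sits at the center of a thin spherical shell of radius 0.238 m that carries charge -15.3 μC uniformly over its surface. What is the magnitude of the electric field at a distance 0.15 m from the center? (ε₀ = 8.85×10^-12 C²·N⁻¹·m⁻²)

E = 2.92e6 V/m

By spherical symmetry E is radial; choose a Gaussian sphere of radius r = 0.15 m (between the bodies, 0.0701 m < r < 0.238 m).
The shell at 0.238 m lies outside the Gaussian surface, so Q_enc = 7.3 μC = 7.30×10^-6 C.
Gauss's law: E·4πr² = Q_enc/ε₀.
E = |Q_enc|/(4πε₀r²) = (7.30e-6)/(4π·8.85×10^-12·(0.15)²) = 2.92×10^6 N/C.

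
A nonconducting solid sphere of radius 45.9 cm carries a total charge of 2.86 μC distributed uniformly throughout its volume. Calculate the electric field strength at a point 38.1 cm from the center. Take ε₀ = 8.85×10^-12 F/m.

Symmetry ⇒ E = E(r) r̂. Gaussian sphere of radius r = 38.1 cm (r < R).
For a uniform sphere the enclosed fraction is (r/R)³, so Q_enc = (2.86 μC)(0.381/0.459)³ = 1.636×10^-6 C.
Applying ∮E·dA = Q_enc/ε₀ with Φ = E(4πr²):
E = |Q_enc|/(4πε₀r²) = (1.636×10^-6)/(4π·8.85×10^-12·(0.381)²) = 1.01×10^5 N/C.

|E| ≈ 1.01×10^5 V/m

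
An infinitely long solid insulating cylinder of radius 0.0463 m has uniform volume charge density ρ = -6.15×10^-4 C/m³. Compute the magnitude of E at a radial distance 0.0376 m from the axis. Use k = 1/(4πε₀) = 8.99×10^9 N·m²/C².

Take a coaxial cylindrical Gaussian surface of radius r = 0.0376 m and length L (r < R).
Charge inside radius r per length L is ρ·πr²·L, so λ_enc = ρπr² = -2.731×10^-6 C/m.
Since E is radial and uniform over the curved surface, Φ = E·2πrL = Q_enc/ε₀ = λ_enc L/ε₀.
E = 2k|λ_enc|/r = 2(8.99×10^9)(2.731×10^-6)/(0.0376) = 1.31×10^6 N/C.

E ≈ 1.31×10^6 N/C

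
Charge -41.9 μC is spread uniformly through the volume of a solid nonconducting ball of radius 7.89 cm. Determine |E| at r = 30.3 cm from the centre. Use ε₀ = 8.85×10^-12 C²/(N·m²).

Take a concentric spherical Gaussian surface of radius r = 30.3 cm (r > R, so the entire charge is enclosed).
Q_enc = -41.9 μC = -4.19e-5 C.
Gauss's law: E·4πr² = Q_enc/ε₀.
E = |Q_enc|/(4πε₀r²) = (4.19×10^-5)/(4π·8.85×10^-12·(0.303)²) = 4.10×10^6 N/C.

|E| ≈ 4.10×10^6 V/m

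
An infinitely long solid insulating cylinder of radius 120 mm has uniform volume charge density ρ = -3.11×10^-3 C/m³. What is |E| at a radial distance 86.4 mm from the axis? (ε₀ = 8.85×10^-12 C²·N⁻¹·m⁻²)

Choose a coaxial cylinder of radius r = 86.4 mm (arbitrary length L) as the Gaussian surface (r < R).
Enclosed charge per unit length: λ_enc = ρ·πr² = (-3.11×10^-3)π(0.0864)² = -7.294e-5 C/m.
By Gauss's law (flux through the curved wall only), E·2πrL = λ_enc L/ε₀.
E = |λ_enc|/(2πε₀r) = (7.294×10^-5)/(2π·8.85×10^-12·0.0864) = 1.52×10^7 N/C.

E ≈ 1.52×10^7 V/m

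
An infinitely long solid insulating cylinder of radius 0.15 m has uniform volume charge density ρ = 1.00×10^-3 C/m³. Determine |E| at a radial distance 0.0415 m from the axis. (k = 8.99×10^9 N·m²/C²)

Coaxial Gaussian cylinder, radius r = 0.0415 m, length L (r < R).
Charge inside radius r per length L is ρ·πr²·L, so λ_enc = ρπr² = 5.411×10^-6 C/m.
Gauss's law: E·2πrL = λ_enc L/ε₀.
E = 2k|λ_enc|/r = 2(8.99×10^9)(5.411×10^-6)/(0.0415) = 2.34×10^6 N/C.

2.34e6 N/C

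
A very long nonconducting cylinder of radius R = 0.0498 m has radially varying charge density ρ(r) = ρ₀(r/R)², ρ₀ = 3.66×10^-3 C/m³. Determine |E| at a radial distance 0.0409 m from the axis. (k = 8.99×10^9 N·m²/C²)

Coaxial Gaussian cylinder, radius r = 0.0409 m, length L (r < R).
Integrating ρ over the cross-section to radius r: λ_enc = (2πρ₀/R²) ∫₀^r r'^3 dr' = 2πρ₀ r^4/(4·R²) = 6.487×10^-6 C/m.
By Gauss's law (flux through the curved wall only), E·2πrL = λ_enc L/ε₀.
E = 2k|λ_enc|/r = 2(8.99×10^9)(6.487×10^-6)/(0.0409) = 2.85e6 N/C.

E = 2.85×10^6 N/C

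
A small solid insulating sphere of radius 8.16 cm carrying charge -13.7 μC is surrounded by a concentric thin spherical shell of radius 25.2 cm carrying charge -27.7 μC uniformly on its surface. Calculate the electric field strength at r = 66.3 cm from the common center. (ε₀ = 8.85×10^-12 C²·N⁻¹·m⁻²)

E ≈ 8.47×10^5 N/C

Take a concentric spherical Gaussian surface of radius r = 66.3 cm (r > 25.2 cm, enclosing both).
Q_enc = (-13.7 μC) + (-27.7 μC) = -4.14×10^-5 C.
Gauss's law: E·4πr² = Q_enc/ε₀.
E = |Q_enc|/(4πε₀r²) = (4.14×10^-5)/(4π·8.85×10^-12·(0.663)²) = 8.47×10^5 N/C.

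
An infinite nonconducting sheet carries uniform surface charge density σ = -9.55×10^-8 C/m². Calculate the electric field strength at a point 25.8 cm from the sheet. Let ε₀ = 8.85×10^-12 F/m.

5.40×10^3 N/C

By planar symmetry E is perpendicular to the sheet and uniform; use a Gaussian pillbox with flat faces of area A on each side of the sheet.
Only the two end caps contribute flux: Φ = 2EA. With Q_enc = σA, Gauss's law gives E = |σ|/(2ε₀).
E = |σ|/(2ε₀) = (9.55e-8)/(2·8.85×10^-12) = 5.40×10^3 N/C.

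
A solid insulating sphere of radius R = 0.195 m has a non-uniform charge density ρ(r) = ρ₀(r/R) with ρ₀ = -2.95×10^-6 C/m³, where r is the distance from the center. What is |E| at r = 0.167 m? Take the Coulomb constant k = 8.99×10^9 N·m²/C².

E ≈ 1.19×10^4 N/C

Use a concentric Gaussian sphere at r = 0.167 m (r < R).
Q_enc = ∫₀^r ρ(r')·4πr'² dr' = (4πρ₀/R) ∫₀^r r'^3 dr' = 4πρ₀ r^4/(4·R) = -3.697×10^-8 C.
By Gauss's law, ∮E·dA = E·4πr² = Q_enc/ε₀.
E = k|Q_enc|/r² = (8.99×10^9)(3.697e-8)/(0.167)² = 1.19×10^4 N/C.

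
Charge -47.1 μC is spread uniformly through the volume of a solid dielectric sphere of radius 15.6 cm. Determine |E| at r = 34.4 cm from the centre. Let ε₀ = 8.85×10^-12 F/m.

Take a concentric spherical Gaussian surface of radius r = 34.4 cm (r > R, so the entire charge is enclosed).
Q_enc = -47.1 μC = -4.71×10^-5 C.
Gauss's law: E·4πr² = Q_enc/ε₀.
E = |Q_enc|/(4πε₀r²) = (4.71×10^-5)/(4π·8.85×10^-12·(0.344)²) = 3.58e6 N/C.

|E| = 3.58×10^6 N/C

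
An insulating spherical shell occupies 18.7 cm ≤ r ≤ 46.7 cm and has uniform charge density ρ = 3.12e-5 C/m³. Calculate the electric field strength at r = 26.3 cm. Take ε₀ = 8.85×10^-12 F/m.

|E| ≈ 1.98×10^5 V/m

Symmetry ⇒ E = E(r) r̂. Gaussian sphere of radius r = 26.3 cm (within the shell material, 18.7 cm < r < 46.7 cm).
Enclosed charge is the volume from a to r: Q_enc = (4π/3)ρ(r³ − a³) = 1.523×10^-6 C.
By Gauss's law, ∮E·dA = E·4πr² = Q_enc/ε₀.
E = |Q_enc|/(4πε₀r²) = (1.523e-6)/(4π·8.85×10^-12·(0.263)²) = 1.98e5 N/C.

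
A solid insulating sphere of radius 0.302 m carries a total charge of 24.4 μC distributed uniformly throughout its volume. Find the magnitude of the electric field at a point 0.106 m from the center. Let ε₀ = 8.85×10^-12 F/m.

|E| = 8.44×10^5 N/C

By spherical symmetry E is radial; choose a Gaussian sphere of radius r = 0.106 m (r < R).
For a uniform sphere the enclosed fraction is (r/R)³, so Q_enc = (24.4 μC)(0.106/0.302)³ = 1.055×10^-6 C.
Since E is radial and uniform over the Gaussian sphere, Φ = E·4πr² = Q_enc/ε₀.
E = |Q_enc|/(4πε₀r²) = (1.055×10^-6)/(4π·8.85×10^-12·(0.106)²) = 8.44e5 N/C.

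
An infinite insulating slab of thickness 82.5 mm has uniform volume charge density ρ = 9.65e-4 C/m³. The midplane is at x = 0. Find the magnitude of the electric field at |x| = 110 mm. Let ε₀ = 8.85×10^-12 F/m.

The point |x| = 110 mm lies outside the slab (half-thickness 0.04125 m). A symmetric pillbox spanning the full slab encloses Q_enc = ρ·d·A.
Flux = 2EA ⇒ E = |ρ|d/(2ε₀), independent of distance outside.
E = (9.65×10^-4)(0.0825)/(2·8.85×10^-12) = 4.50×10^6 N/C.

E = 4.50×10^6 V/m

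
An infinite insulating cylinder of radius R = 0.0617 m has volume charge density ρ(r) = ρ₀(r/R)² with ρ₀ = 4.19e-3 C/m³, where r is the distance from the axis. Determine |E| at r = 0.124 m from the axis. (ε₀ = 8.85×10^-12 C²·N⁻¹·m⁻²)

|E| ≈ 3.63×10^6 N/C

Take a coaxial cylindrical Gaussian surface of radius r = 0.124 m and length L (r > R, full charge per length enclosed).
λ_enc = 2π ∫₀^R ρ₀(r'/R)^2 r' dr' = 2πρ₀R²/4 = 2.506e-5 C/m.
Since E is radial and uniform over the curved surface, Φ = E·2πrL = Q_enc/ε₀ = λ_enc L/ε₀.
E = |λ_enc|/(2πε₀r) = (2.506e-5)/(2π·8.85×10^-12·0.124) = 3.63×10^6 N/C.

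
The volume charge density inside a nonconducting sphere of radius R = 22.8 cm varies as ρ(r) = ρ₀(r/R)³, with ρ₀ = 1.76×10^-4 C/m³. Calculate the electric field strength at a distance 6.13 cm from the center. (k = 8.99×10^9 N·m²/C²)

3.95×10^3 N/C

Take a concentric spherical Gaussian surface of radius r = 6.13 cm (r < R).
Q_enc = ∫₀^r ρ(r')·4πr'² dr' = (4πρ₀/R³) ∫₀^r r'^5 dr' = 4πρ₀ r^6/(6·R³) = 1.65×10^-9 C.
Gauss's law: E·4πr² = Q_enc/ε₀.
E = k|Q_enc|/r² = (8.99×10^9)(1.65×10^-9)/(0.0613)² = 3.95e3 N/C.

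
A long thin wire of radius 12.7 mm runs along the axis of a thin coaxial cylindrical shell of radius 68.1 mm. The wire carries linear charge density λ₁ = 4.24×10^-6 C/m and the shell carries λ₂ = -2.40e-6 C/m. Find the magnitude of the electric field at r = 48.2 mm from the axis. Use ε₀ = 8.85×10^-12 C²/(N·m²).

E = 1.58e6 N/C

By cylindrical symmetry E is radial; use a coaxial Gaussian cylinder of radius 48.2 mm and length L (between the conductors, 12.7 mm < r < 68.1 mm).
Only the inner wire is enclosed; the outer shell contributes nothing inside itself. λ_enc = λ₁ = 4.24×10^-6 C/m.
Since E is radial and uniform over the curved surface, Φ = E·2πrL = Q_enc/ε₀ = λ_enc L/ε₀.
E = |λ_enc|/(2πε₀r) = (4.24×10^-6)/(2π·8.85×10^-12·0.0482) = 1.58×10^6 N/C.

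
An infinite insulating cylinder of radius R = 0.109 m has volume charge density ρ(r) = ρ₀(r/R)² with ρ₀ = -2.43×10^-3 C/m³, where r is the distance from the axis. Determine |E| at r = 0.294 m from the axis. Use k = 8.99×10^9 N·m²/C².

Coaxial Gaussian cylinder, radius r = 0.294 m, length L (r > R, full charge per length enclosed).
λ_enc = 2π ∫₀^R ρ₀(r'/R)^2 r' dr' = 2πρ₀R²/4 = -4.535e-5 C/m.
By Gauss's law (flux through the curved wall only), E·2πrL = λ_enc L/ε₀.
E = 2k|λ_enc|/r = 2(8.99×10^9)(4.535e-5)/(0.294) = 2.77×10^6 N/C.

|E| ≈ 2.77e6 V/m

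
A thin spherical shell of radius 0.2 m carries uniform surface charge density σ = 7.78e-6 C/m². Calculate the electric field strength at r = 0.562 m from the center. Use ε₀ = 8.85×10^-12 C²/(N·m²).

Symmetry ⇒ E = E(r) r̂. Gaussian sphere of radius r = 0.562 m (r > 0.2 m).
The entire shell is enclosed: Q_enc = σ·4πR² = (7.78e-6)·4π·(0.2)² = 3.911×10^-6 C.
Since E is radial and uniform over the Gaussian sphere, Φ = E·4πr² = Q_enc/ε₀.
E = |Q_enc|/(4πε₀r²) = (3.911×10^-6)/(4π·8.85×10^-12·(0.562)²) = 1.11×10^5 N/C.

E = 1.11×10^5 N/C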